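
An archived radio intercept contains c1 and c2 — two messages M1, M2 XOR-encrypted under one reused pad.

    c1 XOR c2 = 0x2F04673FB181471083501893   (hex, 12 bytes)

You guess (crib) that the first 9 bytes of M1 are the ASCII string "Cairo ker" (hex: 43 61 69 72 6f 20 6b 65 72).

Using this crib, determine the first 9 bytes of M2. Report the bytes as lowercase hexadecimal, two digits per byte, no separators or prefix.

6c650e4ddea12c75f1

Since c1 ⊕ c2 = M1 ⊕ M2, XORing with the guessed M1 bytes yields the corresponding M2 bytes: M2 = (c1 ⊕ c2) ⊕ M1.
byte 0: 00101111 xor 01000011 = 01101100
byte 1: 00000100 xor 01100001 = 01100101
byte 2: 01100111 xor 01101001 = 00001110
byte 3: 00111111 xor 01110010 = 01001101
byte 4: 10110001 xor 01101111 = 11011110
byte 5: 10000001 xor 00100000 = 10100001
byte 6: 01000111 xor 01101011 = 00101100
byte 7: 00010000 xor 01100101 = 01110101
byte 8: 10000011 xor 01110010 = 11110001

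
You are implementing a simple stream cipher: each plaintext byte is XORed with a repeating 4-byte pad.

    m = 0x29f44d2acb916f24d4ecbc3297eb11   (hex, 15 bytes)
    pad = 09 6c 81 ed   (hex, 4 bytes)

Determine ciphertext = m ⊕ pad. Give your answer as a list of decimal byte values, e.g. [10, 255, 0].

[32, 152, 204, 199, 194, 253, 238, 201, 221, 128, 61, 223, 158, 135, 144]

The 4-byte key repeats, so the effective keystream is 09 6c 81 ed 09 6c 81 ed 09 6c 81 ed 09 6c 81.
byte 0: 29 ^ 09 = 20
byte 1: f4 ^ 6c = 98
byte 2: 4d ^ 81 = cc
byte 3: 2a ^ ed = c7
byte 4: cb ^ 09 = c2
byte 5: 91 ^ 6c = fd
byte 6: 6f ^ 81 = ee
byte 7: 24 ^ ed = c9
byte 8: d4 ^ 09 = dd
byte 9: ec ^ 6c = 80
byte 10: bc ^ 81 = 3d
byte 11: 32 ^ ed = df
byte 12: 97 ^ 09 = 9e
byte 13: eb ^ 6c = 87
byte 14: 11 ^ 81 = 90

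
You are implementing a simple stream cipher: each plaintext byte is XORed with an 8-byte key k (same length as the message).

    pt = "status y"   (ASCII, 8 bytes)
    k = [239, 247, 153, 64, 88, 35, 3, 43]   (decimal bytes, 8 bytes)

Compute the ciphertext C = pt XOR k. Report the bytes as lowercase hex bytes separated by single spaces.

9c 83 f8 34 2d 50 23 52

XOR is its own inverse, so applying the key byte-wise gives the result directly.
73 XOR ef = 9c
74 XOR f7 = 83
61 XOR 99 = f8
74 XOR 40 = 34
75 XOR 58 = 2d
73 XOR 23 = 50
20 XOR 03 = 23
79 XOR 2b = 52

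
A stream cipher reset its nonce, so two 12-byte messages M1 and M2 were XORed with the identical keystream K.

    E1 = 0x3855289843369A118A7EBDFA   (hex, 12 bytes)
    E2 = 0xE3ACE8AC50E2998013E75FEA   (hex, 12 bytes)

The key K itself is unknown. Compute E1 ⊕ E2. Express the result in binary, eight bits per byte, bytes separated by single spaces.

11011011 11111001 11000000 00110100 00010011 11010100 00000011 10010001 10011001 10011001 11100010 00010000

E1 ⊕ E2 = (M1 ⊕ K) ⊕ (M2 ⊕ K) = M1 ⊕ M2 — the shared key cancels under XOR.
byte 0: 38 xor e3 = db
byte 1: 55 xor ac = f9
byte 2: 28 xor e8 = c0
byte 3: 98 xor ac = 34
byte 4: 43 xor 50 = 13
byte 5: 36 xor e2 = d4
byte 6: 9a xor 99 = 03
byte 7: 11 xor 80 = 91
byte 8: 8a xor 13 = 99
byte 9: 7e xor e7 = 99
byte 10: bd xor 5f = e2
byte 11: fa xor ea = 10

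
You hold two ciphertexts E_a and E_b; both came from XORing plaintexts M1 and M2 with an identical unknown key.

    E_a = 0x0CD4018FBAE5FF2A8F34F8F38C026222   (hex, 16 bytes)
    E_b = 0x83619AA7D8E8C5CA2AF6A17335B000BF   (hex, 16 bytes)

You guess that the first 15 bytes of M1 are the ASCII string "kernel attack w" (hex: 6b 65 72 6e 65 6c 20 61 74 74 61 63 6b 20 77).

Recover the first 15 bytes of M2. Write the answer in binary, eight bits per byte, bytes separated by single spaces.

First, E_a ⊕ E_b = (M1 ⊕ K) ⊕ (M2 ⊕ K) = M1 ⊕ M2, so the key drops out. Then M2 = (M1 ⊕ M2) ⊕ M1 over the first 15 bytes.
byte 0: (0c XOR 83) XOR 6b = 8f XOR 6b = e4
byte 1: (d4 XOR 61) XOR 65 = b5 XOR 65 = d0
byte 2: (01 XOR 9a) XOR 72 = 9b XOR 72 = e9
byte 3: (8f XOR a7) XOR 6e = 28 XOR 6e = 46
byte 4: (ba XOR d8) XOR 65 = 62 XOR 65 = 07
byte 5: (e5 XOR e8) XOR 6c = 0d XOR 6c = 61
byte 6: (ff XOR c5) XOR 20 = 3a XOR 20 = 1a
byte 7: (2a XOR ca) XOR 61 = e0 XOR 61 = 81
byte 8: (8f XOR 2a) XOR 74 = a5 XOR 74 = d1
byte 9: (34 XOR f6) XOR 74 = c2 XOR 74 = b6
byte 10: (f8 XOR a1) XOR 61 = 59 XOR 61 = 38
byte 11: (f3 XOR 73) XOR 63 = 80 XOR 63 = e3
byte 12: (8c XOR 35) XOR 6b = b9 XOR 6b = d2
byte 13: (02 XOR b0) XOR 20 = b2 XOR 20 = 92
byte 14: (62 XOR 00) XOR 77 = 62 XOR 77 = 15

11100100 11010000 11101001 01000110 00000111 01100001 00011010 10000001 11010001 10110110 00111000 11100011 11010010 10010010 00010101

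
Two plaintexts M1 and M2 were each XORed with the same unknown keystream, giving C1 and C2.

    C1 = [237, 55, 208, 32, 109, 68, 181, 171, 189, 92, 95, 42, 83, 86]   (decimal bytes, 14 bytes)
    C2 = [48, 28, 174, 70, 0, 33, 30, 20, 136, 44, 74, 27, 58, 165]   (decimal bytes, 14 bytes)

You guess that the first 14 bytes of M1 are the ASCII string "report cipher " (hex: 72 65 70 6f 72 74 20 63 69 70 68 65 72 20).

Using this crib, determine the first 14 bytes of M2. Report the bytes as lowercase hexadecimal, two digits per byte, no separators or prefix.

First, C1 ⊕ C2 = (M1 ⊕ K) ⊕ (M2 ⊕ K) = M1 ⊕ M2, so the key drops out. Then M2 = (M1 ⊕ M2) ⊕ M1 over the first 14 bytes.
byte 0: (ed ^ 30) ^ 72 = dd ^ 72 = af
byte 1: (37 ^ 1c) ^ 65 = 2b ^ 65 = 4e
byte 2: (d0 ^ ae) ^ 70 = 7e ^ 70 = 0e
byte 3: (20 ^ 46) ^ 6f = 66 ^ 6f = 09
byte 4: (6d ^ 00) ^ 72 = 6d ^ 72 = 1f
byte 5: (44 ^ 21) ^ 74 = 65 ^ 74 = 11
byte 6: (b5 ^ 1e) ^ 20 = ab ^ 20 = 8b
byte 7: (ab ^ 14) ^ 63 = bf ^ 63 = dc
byte 8: (bd ^ 88) ^ 69 = 35 ^ 69 = 5c
byte 9: (5c ^ 2c) ^ 70 = 70 ^ 70 = 00
byte 10: (5f ^ 4a) ^ 68 = 15 ^ 68 = 7d
byte 11: (2a ^ 1b) ^ 65 = 31 ^ 65 = 54
byte 12: (53 ^ 3a) ^ 72 = 69 ^ 72 = 1b
byte 13: (56 ^ a5) ^ 20 = f3 ^ 20 = d3

af4e0e091f118bdc5c007d541bd3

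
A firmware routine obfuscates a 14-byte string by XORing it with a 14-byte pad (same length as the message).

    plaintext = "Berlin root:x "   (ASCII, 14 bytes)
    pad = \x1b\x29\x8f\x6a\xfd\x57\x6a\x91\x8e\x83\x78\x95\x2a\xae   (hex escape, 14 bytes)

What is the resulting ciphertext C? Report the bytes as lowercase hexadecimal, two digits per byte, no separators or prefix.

594cfd0694394ae3e1ec0caf528e

XOR is its own inverse, so applying the key byte-wise gives the result directly.
01000010 xor 00011011 = 01011001
01100101 xor 00101001 = 01001100
01110010 xor 10001111 = 11111101
01101100 xor 01101010 = 00000110
01101001 xor 11111101 = 10010100
01101110 xor 01010111 = 00111001
00100000 xor 01101010 = 01001010
01110010 xor 10010001 = 11100011
01101111 xor 10001110 = 11100001
01101111 xor 10000011 = 11101100
01110100 xor 01111000 = 00001100
00111010 xor 10010101 = 10101111
01111000 xor 00101010 = 01010010
00100000 xor 10101110 = 10001110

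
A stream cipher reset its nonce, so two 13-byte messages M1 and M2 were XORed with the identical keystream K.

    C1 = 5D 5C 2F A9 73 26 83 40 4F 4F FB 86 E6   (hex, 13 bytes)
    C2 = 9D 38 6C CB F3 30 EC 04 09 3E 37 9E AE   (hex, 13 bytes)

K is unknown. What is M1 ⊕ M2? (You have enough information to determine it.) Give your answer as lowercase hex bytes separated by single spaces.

c0 64 43 62 80 16 6f 44 46 71 cc 18 48

C1 ⊕ C2 = (M1 ⊕ K) ⊕ (M2 ⊕ K) = M1 ⊕ M2 — the shared key cancels under XOR.
01011101 xor 10011101 = 11000000
01011100 xor 00111000 = 01100100
00101111 xor 01101100 = 01000011
10101001 xor 11001011 = 01100010
01110011 xor 11110011 = 10000000
00100110 xor 00110000 = 00010110
10000011 xor 11101100 = 01101111
01000000 xor 00000100 = 01000100
01001111 xor 00001001 = 01000110
01001111 xor 00111110 = 01110001
11111011 xor 00110111 = 11001100
10000110 xor 10011110 = 00011000
11100110 xor 10101110 = 01001000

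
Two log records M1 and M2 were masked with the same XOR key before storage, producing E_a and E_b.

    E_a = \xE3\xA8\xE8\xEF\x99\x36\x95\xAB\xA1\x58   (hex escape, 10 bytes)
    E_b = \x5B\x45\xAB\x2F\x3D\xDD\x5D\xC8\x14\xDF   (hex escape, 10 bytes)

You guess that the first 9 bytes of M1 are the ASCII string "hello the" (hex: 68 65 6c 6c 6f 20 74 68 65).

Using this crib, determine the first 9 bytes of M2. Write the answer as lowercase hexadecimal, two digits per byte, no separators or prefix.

First, E_a ⊕ E_b = (M1 ⊕ K) ⊕ (M2 ⊕ K) = M1 ⊕ M2, so the key drops out. Then M2 = (M1 ⊕ M2) ⊕ M1 over the first 9 bytes.
byte 0: (e3 ^ 5b) ^ 68 = b8 ^ 68 = d0
byte 1: (a8 ^ 45) ^ 65 = ed ^ 65 = 88
byte 2: (e8 ^ ab) ^ 6c = 43 ^ 6c = 2f
byte 3: (ef ^ 2f) ^ 6c = c0 ^ 6c = ac
byte 4: (99 ^ 3d) ^ 6f = a4 ^ 6f = cb
byte 5: (36 ^ dd) ^ 20 = eb ^ 20 = cb
byte 6: (95 ^ 5d) ^ 74 = c8 ^ 74 = bc
byte 7: (ab ^ c8) ^ 68 = 63 ^ 68 = 0b
byte 8: (a1 ^ 14) ^ 65 = b5 ^ 65 = d0

d0882faccbcbbc0bd0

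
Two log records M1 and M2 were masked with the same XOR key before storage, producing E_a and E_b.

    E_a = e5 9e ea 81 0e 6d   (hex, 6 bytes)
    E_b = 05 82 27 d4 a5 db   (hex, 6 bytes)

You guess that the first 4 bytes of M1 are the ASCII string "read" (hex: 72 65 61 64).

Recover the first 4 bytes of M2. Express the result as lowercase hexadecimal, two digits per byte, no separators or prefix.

9279ac31

First, E_a ⊕ E_b = (M1 ⊕ K) ⊕ (M2 ⊕ K) = M1 ⊕ M2, so the key drops out. Then M2 = (M1 ⊕ M2) ⊕ M1 over the first 4 bytes.
byte 0: (e5 XOR 05) XOR 72 = e0 XOR 72 = 92
byte 1: (9e XOR 82) XOR 65 = 1c XOR 65 = 79
byte 2: (ea XOR 27) XOR 61 = cd XOR 61 = ac
byte 3: (81 XOR d4) XOR 64 = 55 XOR 64 = 31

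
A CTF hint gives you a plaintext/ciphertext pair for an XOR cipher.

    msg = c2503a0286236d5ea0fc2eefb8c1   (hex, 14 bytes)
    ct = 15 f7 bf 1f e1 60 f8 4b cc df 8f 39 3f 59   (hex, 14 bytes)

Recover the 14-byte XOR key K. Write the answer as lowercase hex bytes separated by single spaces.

d7 a7 85 1d 67 43 95 15 6c 23 a1 d6 87 98

Since ct = msg ⊕ K, XORing both sides with msg gives K = msg ⊕ ct.
c2 xor 15 = d7
50 xor f7 = a7
3a xor bf = 85
02 xor 1f = 1d
86 xor e1 = 67
23 xor 60 = 43
6d xor f8 = 95
5e xor 4b = 15
a0 xor cc = 6c
fc xor df = 23
2e xor 8f = a1
ef xor 39 = d6
b8 xor 3f = 87
c1 xor 59 = 98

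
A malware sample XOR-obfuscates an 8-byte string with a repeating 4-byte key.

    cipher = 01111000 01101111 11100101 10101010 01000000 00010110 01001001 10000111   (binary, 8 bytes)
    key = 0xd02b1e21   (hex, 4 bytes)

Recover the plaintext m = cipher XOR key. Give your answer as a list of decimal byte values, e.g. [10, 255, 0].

The 4-byte key repeats, so the effective keystream is d0 2b 1e 21 d0 2b 1e 21.
byte 0: 120 ⊕ 208 = 168
byte 1: 111 ⊕  43 =  68
byte 2: 229 ⊕  30 = 251
byte 3: 170 ⊕  33 = 139
byte 4:  64 ⊕ 208 = 144
byte 5:  22 ⊕  43 =  61
byte 6:  73 ⊕  30 =  87
byte 7: 135 ⊕  33 = 166

[168, 68, 251, 139, 144, 61, 87, 166]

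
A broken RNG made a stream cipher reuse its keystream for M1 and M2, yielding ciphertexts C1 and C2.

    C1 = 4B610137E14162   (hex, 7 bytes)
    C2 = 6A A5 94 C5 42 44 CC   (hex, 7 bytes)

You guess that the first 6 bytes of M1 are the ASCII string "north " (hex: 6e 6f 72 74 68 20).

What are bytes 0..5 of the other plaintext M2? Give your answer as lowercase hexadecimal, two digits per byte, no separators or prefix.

First, C1 ⊕ C2 = (M1 ⊕ K) ⊕ (M2 ⊕ K) = M1 ⊕ M2, so the key drops out. Then M2 = (M1 ⊕ M2) ⊕ M1 over the first 6 bytes.
byte 0: (4b ⊕ 6a) ⊕ 6e = 21 ⊕ 6e = 4f
byte 1: (61 ⊕ a5) ⊕ 6f = c4 ⊕ 6f = ab
byte 2: (01 ⊕ 94) ⊕ 72 = 95 ⊕ 72 = e7
byte 3: (37 ⊕ c5) ⊕ 74 = f2 ⊕ 74 = 86
byte 4: (e1 ⊕ 42) ⊕ 68 = a3 ⊕ 68 = cb
byte 5: (41 ⊕ 44) ⊕ 20 = 05 ⊕ 20 = 25

4fabe786cb25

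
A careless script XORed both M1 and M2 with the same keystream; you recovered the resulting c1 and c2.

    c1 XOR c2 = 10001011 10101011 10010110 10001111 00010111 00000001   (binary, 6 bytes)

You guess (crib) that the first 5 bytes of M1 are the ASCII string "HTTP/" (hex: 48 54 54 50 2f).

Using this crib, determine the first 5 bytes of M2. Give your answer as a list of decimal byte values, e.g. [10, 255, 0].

[195, 255, 194, 223, 56]

Since c1 ⊕ c2 = M1 ⊕ M2, XORing with the guessed M1 bytes yields the corresponding M2 bytes: M2 = (c1 ⊕ c2) ⊕ M1.
10001011 xor 01001000 = 11000011
10101011 xor 01010100 = 11111111
10010110 xor 01010100 = 11000010
10001111 xor 01010000 = 11011111
00010111 xor 00101111 = 00111000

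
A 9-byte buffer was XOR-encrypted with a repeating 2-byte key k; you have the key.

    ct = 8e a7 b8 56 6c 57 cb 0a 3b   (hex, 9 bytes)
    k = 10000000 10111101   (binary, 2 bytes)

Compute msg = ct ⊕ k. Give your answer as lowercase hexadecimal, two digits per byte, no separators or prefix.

0e1a38ebecea4bb7bb

The 2-byte key repeats, so the effective keystream is 80 bd 80 bd 80 bd 80 bd 80.
byte 0: 8e xor 80 = 0e
byte 1: a7 xor bd = 1a
byte 2: b8 xor 80 = 38
byte 3: 56 xor bd = eb
byte 4: 6c xor 80 = ec
byte 5: 57 xor bd = ea
byte 6: cb xor 80 = 4b
byte 7: 0a xor bd = b7
byte 8: 3b xor 80 = bb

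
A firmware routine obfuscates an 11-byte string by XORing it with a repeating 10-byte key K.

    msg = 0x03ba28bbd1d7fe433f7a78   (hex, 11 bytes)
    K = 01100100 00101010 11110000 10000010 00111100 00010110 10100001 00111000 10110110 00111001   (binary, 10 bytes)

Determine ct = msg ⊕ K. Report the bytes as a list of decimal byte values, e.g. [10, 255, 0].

[103, 144, 216, 57, 237, 193, 95, 123, 137, 67, 28]

The 10-byte key repeats, so the effective keystream is 64 2a f0 82 3c 16 a1 38 b6 39 64.
byte 0: 03 ^ 64 = 67
byte 1: ba ^ 2a = 90
byte 2: 28 ^ f0 = d8
byte 3: bb ^ 82 = 39
byte 4: d1 ^ 3c = ed
byte 5: d7 ^ 16 = c1
byte 6: fe ^ a1 = 5f
byte 7: 43 ^ 38 = 7b
byte 8: 3f ^ b6 = 89
byte 9: 7a ^ 39 = 43
byte 10: 78 ^ 64 = 1c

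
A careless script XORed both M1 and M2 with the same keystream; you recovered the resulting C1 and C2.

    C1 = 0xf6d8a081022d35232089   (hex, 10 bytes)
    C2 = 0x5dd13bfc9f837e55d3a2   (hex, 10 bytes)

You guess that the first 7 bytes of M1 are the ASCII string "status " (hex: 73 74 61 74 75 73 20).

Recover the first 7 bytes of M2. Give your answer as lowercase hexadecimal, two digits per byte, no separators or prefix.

d87dfa09e8dd6b

First, C1 ⊕ C2 = (M1 ⊕ K) ⊕ (M2 ⊕ K) = M1 ⊕ M2, so the key drops out. Then M2 = (M1 ⊕ M2) ⊕ M1 over the first 7 bytes.
byte 0: (f6 ^ 5d) ^ 73 = ab ^ 73 = d8
byte 1: (d8 ^ d1) ^ 74 = 09 ^ 74 = 7d
byte 2: (a0 ^ 3b) ^ 61 = 9b ^ 61 = fa
byte 3: (81 ^ fc) ^ 74 = 7d ^ 74 = 09
byte 4: (02 ^ 9f) ^ 75 = 9d ^ 75 = e8
byte 5: (2d ^ 83) ^ 73 = ae ^ 73 = dd
byte 6: (35 ^ 7e) ^ 20 = 4b ^ 20 = 6b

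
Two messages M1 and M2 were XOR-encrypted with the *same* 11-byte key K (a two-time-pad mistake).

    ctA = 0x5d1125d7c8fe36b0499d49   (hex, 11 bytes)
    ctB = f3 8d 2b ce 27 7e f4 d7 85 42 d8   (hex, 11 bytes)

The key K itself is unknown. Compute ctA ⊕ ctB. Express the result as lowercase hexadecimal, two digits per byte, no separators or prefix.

ctA ⊕ ctB = (M1 ⊕ K) ⊕ (M2 ⊕ K) = M1 ⊕ M2 — the shared key cancels under XOR.
byte 0: 5d XOR f3 = ae
byte 1: 11 XOR 8d = 9c
byte 2: 25 XOR 2b = 0e
byte 3: d7 XOR ce = 19
byte 4: c8 XOR 27 = ef
byte 5: fe XOR 7e = 80
byte 6: 36 XOR f4 = c2
byte 7: b0 XOR d7 = 67
byte 8: 49 XOR 85 = cc
byte 9: 9d XOR 42 = df
byte 10: 49 XOR d8 = 91

ae9c0e19ef80c267ccdf91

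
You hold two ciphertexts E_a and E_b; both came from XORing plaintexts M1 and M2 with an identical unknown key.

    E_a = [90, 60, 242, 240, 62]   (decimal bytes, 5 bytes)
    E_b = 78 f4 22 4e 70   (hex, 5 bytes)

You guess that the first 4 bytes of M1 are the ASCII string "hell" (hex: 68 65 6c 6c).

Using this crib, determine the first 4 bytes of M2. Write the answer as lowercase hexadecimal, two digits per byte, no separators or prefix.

4aadbcd2

First, E_a ⊕ E_b = (M1 ⊕ K) ⊕ (M2 ⊕ K) = M1 ⊕ M2, so the key drops out. Then M2 = (M1 ⊕ M2) ⊕ M1 over the first 4 bytes.
byte 0: (5a ^ 78) ^ 68 = 22 ^ 68 = 4a
byte 1: (3c ^ f4) ^ 65 = c8 ^ 65 = ad
byte 2: (f2 ^ 22) ^ 6c = d0 ^ 6c = bc
byte 3: (f0 ^ 4e) ^ 6c = be ^ 6c = d2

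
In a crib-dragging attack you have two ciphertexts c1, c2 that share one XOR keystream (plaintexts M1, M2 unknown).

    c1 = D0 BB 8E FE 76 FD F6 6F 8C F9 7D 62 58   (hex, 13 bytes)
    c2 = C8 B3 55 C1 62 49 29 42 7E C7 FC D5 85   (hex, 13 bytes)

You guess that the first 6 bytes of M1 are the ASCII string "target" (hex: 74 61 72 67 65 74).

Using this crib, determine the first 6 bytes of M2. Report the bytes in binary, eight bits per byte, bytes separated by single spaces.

01101100 01101001 10101001 01011000 01110001 11000000

First, c1 ⊕ c2 = (M1 ⊕ K) ⊕ (M2 ⊕ K) = M1 ⊕ M2, so the key drops out. Then M2 = (M1 ⊕ M2) ⊕ M1 over the first 6 bytes.
byte 0: (d0 xor c8) xor 74 = 18 xor 74 = 6c
byte 1: (bb xor b3) xor 61 = 08 xor 61 = 69
byte 2: (8e xor 55) xor 72 = db xor 72 = a9
byte 3: (fe xor c1) xor 67 = 3f xor 67 = 58
byte 4: (76 xor 62) xor 65 = 14 xor 65 = 71
byte 5: (fd xor 49) xor 74 = b4 xor 74 = c0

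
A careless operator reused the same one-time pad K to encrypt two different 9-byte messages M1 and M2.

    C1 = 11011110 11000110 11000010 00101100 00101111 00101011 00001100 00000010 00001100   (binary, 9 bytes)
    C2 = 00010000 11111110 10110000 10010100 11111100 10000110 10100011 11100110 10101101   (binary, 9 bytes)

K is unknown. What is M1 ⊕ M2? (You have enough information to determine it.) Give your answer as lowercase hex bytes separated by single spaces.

C1 ⊕ C2 = (M1 ⊕ K) ⊕ (M2 ⊕ K) = M1 ⊕ M2 — the shared key cancels under XOR.
de XOR 10 = ce
c6 XOR fe = 38
c2 XOR b0 = 72
2c XOR 94 = b8
2f XOR fc = d3
2b XOR 86 = ad
0c XOR a3 = af
02 XOR e6 = e4
0c XOR ad = a1

ce 38 72 b8 d3 ad af e4 a1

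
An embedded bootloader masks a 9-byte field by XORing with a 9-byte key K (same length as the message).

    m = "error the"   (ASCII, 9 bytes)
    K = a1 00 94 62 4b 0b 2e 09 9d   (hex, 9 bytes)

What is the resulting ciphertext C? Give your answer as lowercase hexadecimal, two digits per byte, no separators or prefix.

XOR is its own inverse, so applying the key byte-wise gives the result directly.
65 XOR a1 = c4
72 XOR 00 = 72
72 XOR 94 = e6
6f XOR 62 = 0d
72 XOR 4b = 39
20 XOR 0b = 2b
74 XOR 2e = 5a
68 XOR 09 = 61
65 XOR 9d = f8

c472e60d392b5a61f8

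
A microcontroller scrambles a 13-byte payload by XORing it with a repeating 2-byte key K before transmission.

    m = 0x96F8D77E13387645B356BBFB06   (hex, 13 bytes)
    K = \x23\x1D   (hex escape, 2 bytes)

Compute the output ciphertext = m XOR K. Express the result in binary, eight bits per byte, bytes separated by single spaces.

10110101 11100101 11110100 01100011 00110000 00100101 01010101 01011000 10010000 01001011 10011000 11100110 00100101

The 2-byte key repeats, so the effective keystream is 23 1d 23 1d 23 1d 23 1d 23 1d 23 1d 23.
byte 0: 150 ^  35 = 181
byte 1: 248 ^  29 = 229
byte 2: 215 ^  35 = 244
byte 3: 126 ^  29 =  99
byte 4:  19 ^  35 =  48
byte 5:  56 ^  29 =  37
byte 6: 118 ^  35 =  85
byte 7:  69 ^  29 =  88
byte 8: 179 ^  35 = 144
byte 9:  86 ^  29 =  75
byte 10: 187 ^  35 = 152
byte 11: 251 ^  29 = 230
byte 12:   6 ^  35 =  37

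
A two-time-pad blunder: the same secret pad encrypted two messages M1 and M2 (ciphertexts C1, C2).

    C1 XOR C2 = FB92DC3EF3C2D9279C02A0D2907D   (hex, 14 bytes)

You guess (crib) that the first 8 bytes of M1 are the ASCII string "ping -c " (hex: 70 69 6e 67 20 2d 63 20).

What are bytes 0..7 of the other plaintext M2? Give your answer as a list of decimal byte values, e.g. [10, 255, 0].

[139, 251, 178, 89, 211, 239, 186, 7]

Since C1 ⊕ C2 = M1 ⊕ M2, XORing with the guessed M1 bytes yields the corresponding M2 bytes: M2 = (C1 ⊕ C2) ⊕ M1.
11111011 ^ 01110000 = 10001011
10010010 ^ 01101001 = 11111011
11011100 ^ 01101110 = 10110010
00111110 ^ 01100111 = 01011001
11110011 ^ 00100000 = 11010011
11000010 ^ 00101101 = 11101111
11011001 ^ 01100011 = 10111010
00100111 ^ 00100000 = 00000111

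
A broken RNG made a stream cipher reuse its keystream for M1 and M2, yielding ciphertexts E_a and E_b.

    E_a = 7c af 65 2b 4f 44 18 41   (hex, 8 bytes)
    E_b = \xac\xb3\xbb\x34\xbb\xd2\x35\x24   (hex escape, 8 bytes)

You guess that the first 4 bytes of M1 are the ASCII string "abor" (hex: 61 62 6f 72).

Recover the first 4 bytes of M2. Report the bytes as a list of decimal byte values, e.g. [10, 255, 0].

First, E_a ⊕ E_b = (M1 ⊕ K) ⊕ (M2 ⊕ K) = M1 ⊕ M2, so the key drops out. Then M2 = (M1 ⊕ M2) ⊕ M1 over the first 4 bytes.
byte 0: (7c XOR ac) XOR 61 = d0 XOR 61 = b1
byte 1: (af XOR b3) XOR 62 = 1c XOR 62 = 7e
byte 2: (65 XOR bb) XOR 6f = de XOR 6f = b1
byte 3: (2b XOR 34) XOR 72 = 1f XOR 72 = 6d

[177, 126, 177, 109]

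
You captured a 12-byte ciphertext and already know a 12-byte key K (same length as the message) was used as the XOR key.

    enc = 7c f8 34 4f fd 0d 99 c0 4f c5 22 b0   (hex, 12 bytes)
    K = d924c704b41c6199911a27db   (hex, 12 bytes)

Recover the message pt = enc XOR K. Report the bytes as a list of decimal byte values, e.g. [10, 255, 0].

7c xor d9 = a5
f8 xor 24 = dc
34 xor c7 = f3
4f xor 04 = 4b
fd xor b4 = 49
0d xor 1c = 11
99 xor 61 = f8
c0 xor 99 = 59
4f xor 91 = de
c5 xor 1a = df
22 xor 27 = 05
b0 xor db = 6b

[165, 220, 243, 75, 73, 17, 248, 89, 222, 223, 5, 107]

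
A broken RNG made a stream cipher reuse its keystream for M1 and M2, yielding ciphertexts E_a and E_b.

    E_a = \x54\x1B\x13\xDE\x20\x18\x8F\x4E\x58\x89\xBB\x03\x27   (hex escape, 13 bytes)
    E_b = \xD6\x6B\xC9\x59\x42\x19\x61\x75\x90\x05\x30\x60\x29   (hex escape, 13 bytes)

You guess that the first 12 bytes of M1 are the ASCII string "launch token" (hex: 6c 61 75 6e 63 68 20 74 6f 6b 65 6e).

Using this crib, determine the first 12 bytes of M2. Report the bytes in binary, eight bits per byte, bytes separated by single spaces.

First, E_a ⊕ E_b = (M1 ⊕ K) ⊕ (M2 ⊕ K) = M1 ⊕ M2, so the key drops out. Then M2 = (M1 ⊕ M2) ⊕ M1 over the first 12 bytes.
byte 0: (54 xor d6) xor 6c = 82 xor 6c = ee
byte 1: (1b xor 6b) xor 61 = 70 xor 61 = 11
byte 2: (13 xor c9) xor 75 = da xor 75 = af
byte 3: (de xor 59) xor 6e = 87 xor 6e = e9
byte 4: (20 xor 42) xor 63 = 62 xor 63 = 01
byte 5: (18 xor 19) xor 68 = 01 xor 68 = 69
byte 6: (8f xor 61) xor 20 = ee xor 20 = ce
byte 7: (4e xor 75) xor 74 = 3b xor 74 = 4f
byte 8: (58 xor 90) xor 6f = c8 xor 6f = a7
byte 9: (89 xor 05) xor 6b = 8c xor 6b = e7
byte 10: (bb xor 30) xor 65 = 8b xor 65 = ee
byte 11: (03 xor 60) xor 6e = 63 xor 6e = 0d

11101110 00010001 10101111 11101001 00000001 01101001 11001110 01001111 10100111 11100111 11101110 00001101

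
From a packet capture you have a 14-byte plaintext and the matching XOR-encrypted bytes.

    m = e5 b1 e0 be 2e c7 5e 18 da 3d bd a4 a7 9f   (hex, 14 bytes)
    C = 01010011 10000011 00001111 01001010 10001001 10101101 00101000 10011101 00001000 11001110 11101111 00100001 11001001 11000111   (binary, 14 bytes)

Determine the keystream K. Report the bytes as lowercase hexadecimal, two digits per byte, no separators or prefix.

Since C = m ⊕ K, XORing both sides with m gives K = m ⊕ C.
e5 ⊕ 53 = b6
b1 ⊕ 83 = 32
e0 ⊕ 0f = ef
be ⊕ 4a = f4
2e ⊕ 89 = a7
c7 ⊕ ad = 6a
5e ⊕ 28 = 76
18 ⊕ 9d = 85
da ⊕ 08 = d2
3d ⊕ ce = f3
bd ⊕ ef = 52
a4 ⊕ 21 = 85
a7 ⊕ c9 = 6e
9f ⊕ c7 = 58

b632eff4a76a7685d2f352856e58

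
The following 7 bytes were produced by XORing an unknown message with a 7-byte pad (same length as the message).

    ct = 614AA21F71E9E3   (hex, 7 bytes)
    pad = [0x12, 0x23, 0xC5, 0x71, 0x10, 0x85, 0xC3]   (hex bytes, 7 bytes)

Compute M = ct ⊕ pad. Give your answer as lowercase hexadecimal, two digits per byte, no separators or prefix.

7369676e616c20

byte 0:  97 XOR  18 = 115
byte 1:  74 XOR  35 = 105
byte 2: 162 XOR 197 = 103
byte 3:  31 XOR 113 = 110
byte 4: 113 XOR  16 =  97
byte 5: 233 XOR 133 = 108
byte 6: 227 XOR 195 =  32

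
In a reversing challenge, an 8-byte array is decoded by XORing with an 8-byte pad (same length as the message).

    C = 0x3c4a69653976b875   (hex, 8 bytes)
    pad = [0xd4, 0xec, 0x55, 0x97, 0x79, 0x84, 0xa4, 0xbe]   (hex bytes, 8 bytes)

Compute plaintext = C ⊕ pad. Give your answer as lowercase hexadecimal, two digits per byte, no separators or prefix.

e8a63cf240f21ccb

XOR is its own inverse, so applying the key byte-wise gives the result directly.
3c ⊕ d4 = e8
4a ⊕ ec = a6
69 ⊕ 55 = 3c
65 ⊕ 97 = f2
39 ⊕ 79 = 40
76 ⊕ 84 = f2
b8 ⊕ a4 = 1c
75 ⊕ be = cb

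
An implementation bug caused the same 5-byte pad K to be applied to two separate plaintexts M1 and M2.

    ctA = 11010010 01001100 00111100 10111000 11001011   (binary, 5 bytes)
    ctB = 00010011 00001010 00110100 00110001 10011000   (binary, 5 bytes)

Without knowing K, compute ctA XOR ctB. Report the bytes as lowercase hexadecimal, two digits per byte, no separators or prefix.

c146088953

ctA ⊕ ctB = (M1 ⊕ K) ⊕ (M2 ⊕ K) = M1 ⊕ M2 — the shared key cancels under XOR.
d2 ⊕ 13 = c1
4c ⊕ 0a = 46
3c ⊕ 34 = 08
b8 ⊕ 31 = 89
cb ⊕ 98 = 53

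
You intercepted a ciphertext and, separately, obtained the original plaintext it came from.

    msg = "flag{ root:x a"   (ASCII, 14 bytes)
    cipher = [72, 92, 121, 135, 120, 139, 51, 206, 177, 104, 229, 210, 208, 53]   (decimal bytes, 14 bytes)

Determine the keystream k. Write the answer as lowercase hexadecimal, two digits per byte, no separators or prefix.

Since cipher = msg ⊕ k, XORing both sides with msg gives k = msg ⊕ cipher.
102 ⊕  72 =  46
108 ⊕  92 =  48
 97 ⊕ 121 =  24
103 ⊕ 135 = 224
123 ⊕ 120 =   3
 32 ⊕ 139 = 171
114 ⊕  51 =  65
111 ⊕ 206 = 161
111 ⊕ 177 = 222
116 ⊕ 104 =  28
 58 ⊕ 229 = 223
120 ⊕ 210 = 170
 32 ⊕ 208 = 240
 97 ⊕  53 =  84

2e3018e003ab41a1de1cdfaaf054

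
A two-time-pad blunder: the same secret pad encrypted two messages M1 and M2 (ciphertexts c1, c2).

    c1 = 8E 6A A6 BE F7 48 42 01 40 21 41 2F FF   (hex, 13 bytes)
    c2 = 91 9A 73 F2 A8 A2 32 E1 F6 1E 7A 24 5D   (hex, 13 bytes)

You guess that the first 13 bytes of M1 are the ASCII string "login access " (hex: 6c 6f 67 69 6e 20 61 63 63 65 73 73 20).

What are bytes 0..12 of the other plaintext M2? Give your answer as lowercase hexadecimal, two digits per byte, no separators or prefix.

739fb22531ca1183d55a487882

First, c1 ⊕ c2 = (M1 ⊕ K) ⊕ (M2 ⊕ K) = M1 ⊕ M2, so the key drops out. Then M2 = (M1 ⊕ M2) ⊕ M1 over the first 13 bytes.
byte 0: (8e ⊕ 91) ⊕ 6c = 1f ⊕ 6c = 73
byte 1: (6a ⊕ 9a) ⊕ 6f = f0 ⊕ 6f = 9f
byte 2: (a6 ⊕ 73) ⊕ 67 = d5 ⊕ 67 = b2
byte 3: (be ⊕ f2) ⊕ 69 = 4c ⊕ 69 = 25
byte 4: (f7 ⊕ a8) ⊕ 6e = 5f ⊕ 6e = 31
byte 5: (48 ⊕ a2) ⊕ 20 = ea ⊕ 20 = ca
byte 6: (42 ⊕ 32) ⊕ 61 = 70 ⊕ 61 = 11
byte 7: (01 ⊕ e1) ⊕ 63 = e0 ⊕ 63 = 83
byte 8: (40 ⊕ f6) ⊕ 63 = b6 ⊕ 63 = d5
byte 9: (21 ⊕ 1e) ⊕ 65 = 3f ⊕ 65 = 5a
byte 10: (41 ⊕ 7a) ⊕ 73 = 3b ⊕ 73 = 48
byte 11: (2f ⊕ 24) ⊕ 73 = 0b ⊕ 73 = 78
byte 12: (ff ⊕ 5d) ⊕ 20 = a2 ⊕ 20 = 82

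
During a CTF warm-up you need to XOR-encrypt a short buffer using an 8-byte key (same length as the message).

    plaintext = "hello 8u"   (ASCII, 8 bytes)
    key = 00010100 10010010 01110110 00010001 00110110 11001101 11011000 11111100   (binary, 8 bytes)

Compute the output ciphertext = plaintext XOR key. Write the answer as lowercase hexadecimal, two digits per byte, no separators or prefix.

XOR is its own inverse, so applying the key byte-wise gives the result directly.
68 xor 14 = 7c
65 xor 92 = f7
6c xor 76 = 1a
6c xor 11 = 7d
6f xor 36 = 59
20 xor cd = ed
38 xor d8 = e0
75 xor fc = 89

7cf71a7d59ede089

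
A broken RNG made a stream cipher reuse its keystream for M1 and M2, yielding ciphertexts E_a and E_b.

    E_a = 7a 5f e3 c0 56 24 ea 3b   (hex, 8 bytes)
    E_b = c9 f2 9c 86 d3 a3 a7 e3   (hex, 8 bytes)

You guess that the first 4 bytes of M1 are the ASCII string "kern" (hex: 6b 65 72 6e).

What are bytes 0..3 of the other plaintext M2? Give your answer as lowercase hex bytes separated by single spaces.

d8 c8 0d 28

First, E_a ⊕ E_b = (M1 ⊕ K) ⊕ (M2 ⊕ K) = M1 ⊕ M2, so the key drops out. Then M2 = (M1 ⊕ M2) ⊕ M1 over the first 4 bytes.
byte 0: (7a XOR c9) XOR 6b = b3 XOR 6b = d8
byte 1: (5f XOR f2) XOR 65 = ad XOR 65 = c8
byte 2: (e3 XOR 9c) XOR 72 = 7f XOR 72 = 0d
byte 3: (c0 XOR 86) XOR 6e = 46 XOR 6e = 28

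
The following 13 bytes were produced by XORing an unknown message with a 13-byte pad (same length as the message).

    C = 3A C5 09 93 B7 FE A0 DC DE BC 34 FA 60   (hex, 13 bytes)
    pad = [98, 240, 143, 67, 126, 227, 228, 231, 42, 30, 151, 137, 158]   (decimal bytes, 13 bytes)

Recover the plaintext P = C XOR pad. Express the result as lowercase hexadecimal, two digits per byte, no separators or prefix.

byte 0: 00111010 xor 01100010 = 01011000
byte 1: 11000101 xor 11110000 = 00110101
byte 2: 00001001 xor 10001111 = 10000110
byte 3: 10010011 xor 01000011 = 11010000
byte 4: 10110111 xor 01111110 = 11001001
byte 5: 11111110 xor 11100011 = 00011101
byte 6: 10100000 xor 11100100 = 01000100
byte 7: 11011100 xor 11100111 = 00111011
byte 8: 11011110 xor 00101010 = 11110100
byte 9: 10111100 xor 00011110 = 10100010
byte 10: 00110100 xor 10010111 = 10100011
byte 11: 11111010 xor 10001001 = 01110011
byte 12: 01100000 xor 10011110 = 11111110

583586d0c91d443bf4a2a373fe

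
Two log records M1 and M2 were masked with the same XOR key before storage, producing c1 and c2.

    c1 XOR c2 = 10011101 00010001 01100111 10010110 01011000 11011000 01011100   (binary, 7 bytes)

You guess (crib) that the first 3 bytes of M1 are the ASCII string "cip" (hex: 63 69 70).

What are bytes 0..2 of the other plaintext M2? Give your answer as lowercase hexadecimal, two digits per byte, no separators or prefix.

Since c1 ⊕ c2 = M1 ⊕ M2, XORing with the guessed M1 bytes yields the corresponding M2 bytes: M2 = (c1 ⊕ c2) ⊕ M1.
157 ^  99 = 254
 17 ^ 105 = 120
103 ^ 112 =  23

fe7817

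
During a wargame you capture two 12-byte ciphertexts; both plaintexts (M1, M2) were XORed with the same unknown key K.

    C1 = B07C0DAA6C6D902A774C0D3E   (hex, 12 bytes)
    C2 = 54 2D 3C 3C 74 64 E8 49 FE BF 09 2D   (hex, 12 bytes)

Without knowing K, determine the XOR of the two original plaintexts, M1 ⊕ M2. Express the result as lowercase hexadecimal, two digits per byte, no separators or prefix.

C1 ⊕ C2 = (M1 ⊕ K) ⊕ (M2 ⊕ K) = M1 ⊕ M2 — the shared key cancels under XOR.
byte 0: b0 ⊕ 54 = e4
byte 1: 7c ⊕ 2d = 51
byte 2: 0d ⊕ 3c = 31
byte 3: aa ⊕ 3c = 96
byte 4: 6c ⊕ 74 = 18
byte 5: 6d ⊕ 64 = 09
byte 6: 90 ⊕ e8 = 78
byte 7: 2a ⊕ 49 = 63
byte 8: 77 ⊕ fe = 89
byte 9: 4c ⊕ bf = f3
byte 10: 0d ⊕ 09 = 04
byte 11: 3e ⊕ 2d = 13

e45131961809786389f30413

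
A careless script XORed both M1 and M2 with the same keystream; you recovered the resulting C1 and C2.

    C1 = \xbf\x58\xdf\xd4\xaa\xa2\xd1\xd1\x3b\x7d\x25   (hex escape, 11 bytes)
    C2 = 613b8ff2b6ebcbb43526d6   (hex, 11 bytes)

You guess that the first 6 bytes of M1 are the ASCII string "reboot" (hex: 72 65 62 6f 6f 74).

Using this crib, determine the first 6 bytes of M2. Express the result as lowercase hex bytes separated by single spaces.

First, C1 ⊕ C2 = (M1 ⊕ K) ⊕ (M2 ⊕ K) = M1 ⊕ M2, so the key drops out. Then M2 = (M1 ⊕ M2) ⊕ M1 over the first 6 bytes.
byte 0: (bf XOR 61) XOR 72 = de XOR 72 = ac
byte 1: (58 XOR 3b) XOR 65 = 63 XOR 65 = 06
byte 2: (df XOR 8f) XOR 62 = 50 XOR 62 = 32
byte 3: (d4 XOR f2) XOR 6f = 26 XOR 6f = 49
byte 4: (aa XOR b6) XOR 6f = 1c XOR 6f = 73
byte 5: (a2 XOR eb) XOR 74 = 49 XOR 74 = 3d

ac 06 32 49 73 3d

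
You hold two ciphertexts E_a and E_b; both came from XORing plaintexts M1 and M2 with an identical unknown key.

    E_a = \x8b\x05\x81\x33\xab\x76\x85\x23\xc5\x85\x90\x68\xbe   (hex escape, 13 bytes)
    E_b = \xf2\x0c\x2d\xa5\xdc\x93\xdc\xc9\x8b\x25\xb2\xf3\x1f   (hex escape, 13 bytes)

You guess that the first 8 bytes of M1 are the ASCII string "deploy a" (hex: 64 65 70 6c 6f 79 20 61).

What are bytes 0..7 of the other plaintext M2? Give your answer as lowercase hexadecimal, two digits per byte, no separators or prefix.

First, E_a ⊕ E_b = (M1 ⊕ K) ⊕ (M2 ⊕ K) = M1 ⊕ M2, so the key drops out. Then M2 = (M1 ⊕ M2) ⊕ M1 over the first 8 bytes.
byte 0: (8b xor f2) xor 64 = 79 xor 64 = 1d
byte 1: (05 xor 0c) xor 65 = 09 xor 65 = 6c
byte 2: (81 xor 2d) xor 70 = ac xor 70 = dc
byte 3: (33 xor a5) xor 6c = 96 xor 6c = fa
byte 4: (ab xor dc) xor 6f = 77 xor 6f = 18
byte 5: (76 xor 93) xor 79 = e5 xor 79 = 9c
byte 6: (85 xor dc) xor 20 = 59 xor 20 = 79
byte 7: (23 xor c9) xor 61 = ea xor 61 = 8b

1d6cdcfa189c798b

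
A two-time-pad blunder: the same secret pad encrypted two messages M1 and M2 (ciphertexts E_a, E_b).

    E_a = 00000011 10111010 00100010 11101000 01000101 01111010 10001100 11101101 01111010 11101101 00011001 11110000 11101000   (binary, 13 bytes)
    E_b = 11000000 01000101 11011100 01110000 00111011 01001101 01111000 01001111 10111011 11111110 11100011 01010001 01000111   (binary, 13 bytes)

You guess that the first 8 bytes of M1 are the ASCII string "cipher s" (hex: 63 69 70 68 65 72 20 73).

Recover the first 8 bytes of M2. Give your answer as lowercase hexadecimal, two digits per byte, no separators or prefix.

a0968ef01b45d4d1

First, E_a ⊕ E_b = (M1 ⊕ K) ⊕ (M2 ⊕ K) = M1 ⊕ M2, so the key drops out. Then M2 = (M1 ⊕ M2) ⊕ M1 over the first 8 bytes.
byte 0: (03 XOR c0) XOR 63 = c3 XOR 63 = a0
byte 1: (ba XOR 45) XOR 69 = ff XOR 69 = 96
byte 2: (22 XOR dc) XOR 70 = fe XOR 70 = 8e
byte 3: (e8 XOR 70) XOR 68 = 98 XOR 68 = f0
byte 4: (45 XOR 3b) XOR 65 = 7e XOR 65 = 1b
byte 5: (7a XOR 4d) XOR 72 = 37 XOR 72 = 45
byte 6: (8c XOR 78) XOR 20 = f4 XOR 20 = d4
byte 7: (ed XOR 4f) XOR 73 = a2 XOR 73 = d1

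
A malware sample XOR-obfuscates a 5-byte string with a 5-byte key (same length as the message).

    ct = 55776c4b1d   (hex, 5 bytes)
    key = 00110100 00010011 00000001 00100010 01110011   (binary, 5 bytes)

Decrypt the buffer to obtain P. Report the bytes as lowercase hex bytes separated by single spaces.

XOR is its own inverse, so applying the key byte-wise gives the result directly.
55 xor 34 = 61
77 xor 13 = 64
6c xor 01 = 6d
4b xor 22 = 69
1d xor 73 = 6e

61 64 6d 69 6e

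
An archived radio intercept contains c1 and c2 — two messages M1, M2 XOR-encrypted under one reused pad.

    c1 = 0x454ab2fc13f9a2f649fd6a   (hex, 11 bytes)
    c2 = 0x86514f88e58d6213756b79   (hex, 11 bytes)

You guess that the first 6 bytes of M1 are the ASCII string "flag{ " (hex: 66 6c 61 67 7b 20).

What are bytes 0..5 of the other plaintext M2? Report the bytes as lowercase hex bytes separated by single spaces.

First, c1 ⊕ c2 = (M1 ⊕ K) ⊕ (M2 ⊕ K) = M1 ⊕ M2, so the key drops out. Then M2 = (M1 ⊕ M2) ⊕ M1 over the first 6 bytes.
byte 0: (45 ^ 86) ^ 66 = c3 ^ 66 = a5
byte 1: (4a ^ 51) ^ 6c = 1b ^ 6c = 77
byte 2: (b2 ^ 4f) ^ 61 = fd ^ 61 = 9c
byte 3: (fc ^ 88) ^ 67 = 74 ^ 67 = 13
byte 4: (13 ^ e5) ^ 7b = f6 ^ 7b = 8d
byte 5: (f9 ^ 8d) ^ 20 = 74 ^ 20 = 54

a5 77 9c 13 8d 54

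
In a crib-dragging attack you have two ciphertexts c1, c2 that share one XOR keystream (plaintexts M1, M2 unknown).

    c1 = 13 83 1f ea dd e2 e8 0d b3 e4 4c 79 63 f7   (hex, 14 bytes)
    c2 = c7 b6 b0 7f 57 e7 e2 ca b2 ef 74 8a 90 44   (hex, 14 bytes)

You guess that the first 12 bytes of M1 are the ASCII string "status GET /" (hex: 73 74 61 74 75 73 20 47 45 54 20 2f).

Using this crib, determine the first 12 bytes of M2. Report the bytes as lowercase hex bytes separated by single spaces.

First, c1 ⊕ c2 = (M1 ⊕ K) ⊕ (M2 ⊕ K) = M1 ⊕ M2, so the key drops out. Then M2 = (M1 ⊕ M2) ⊕ M1 over the first 12 bytes.
byte 0: (13 ⊕ c7) ⊕ 73 = d4 ⊕ 73 = a7
byte 1: (83 ⊕ b6) ⊕ 74 = 35 ⊕ 74 = 41
byte 2: (1f ⊕ b0) ⊕ 61 = af ⊕ 61 = ce
byte 3: (ea ⊕ 7f) ⊕ 74 = 95 ⊕ 74 = e1
byte 4: (dd ⊕ 57) ⊕ 75 = 8a ⊕ 75 = ff
byte 5: (e2 ⊕ e7) ⊕ 73 = 05 ⊕ 73 = 76
byte 6: (e8 ⊕ e2) ⊕ 20 = 0a ⊕ 20 = 2a
byte 7: (0d ⊕ ca) ⊕ 47 = c7 ⊕ 47 = 80
byte 8: (b3 ⊕ b2) ⊕ 45 = 01 ⊕ 45 = 44
byte 9: (e4 ⊕ ef) ⊕ 54 = 0b ⊕ 54 = 5f
byte 10: (4c ⊕ 74) ⊕ 20 = 38 ⊕ 20 = 18
byte 11: (79 ⊕ 8a) ⊕ 2f = f3 ⊕ 2f = dc

a7 41 ce e1 ff 76 2a 80 44 5f 18 dc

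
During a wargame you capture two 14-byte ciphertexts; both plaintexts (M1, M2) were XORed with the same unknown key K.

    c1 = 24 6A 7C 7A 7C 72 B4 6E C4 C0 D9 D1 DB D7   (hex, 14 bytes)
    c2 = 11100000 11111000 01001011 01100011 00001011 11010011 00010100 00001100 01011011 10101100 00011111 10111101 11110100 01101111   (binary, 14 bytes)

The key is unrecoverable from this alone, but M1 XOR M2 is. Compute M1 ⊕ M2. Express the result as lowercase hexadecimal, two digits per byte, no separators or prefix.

c1 ⊕ c2 = (M1 ⊕ K) ⊕ (M2 ⊕ K) = M1 ⊕ M2 — the shared key cancels under XOR.
byte 0: 24 XOR e0 = c4
byte 1: 6a XOR f8 = 92
byte 2: 7c XOR 4b = 37
byte 3: 7a XOR 63 = 19
byte 4: 7c XOR 0b = 77
byte 5: 72 XOR d3 = a1
byte 6: b4 XOR 14 = a0
byte 7: 6e XOR 0c = 62
byte 8: c4 XOR 5b = 9f
byte 9: c0 XOR ac = 6c
byte 10: d9 XOR 1f = c6
byte 11: d1 XOR bd = 6c
byte 12: db XOR f4 = 2f
byte 13: d7 XOR 6f = b8

c492371977a1a0629f6cc66c2fb8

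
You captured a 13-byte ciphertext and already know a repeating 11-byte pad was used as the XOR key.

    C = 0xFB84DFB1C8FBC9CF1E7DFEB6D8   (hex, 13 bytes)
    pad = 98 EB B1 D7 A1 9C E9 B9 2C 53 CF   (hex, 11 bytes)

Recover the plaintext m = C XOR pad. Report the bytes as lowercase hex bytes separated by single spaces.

63 6f 6e 66 69 67 20 76 32 2e 31 2e 33

The 11-byte key repeats, so the effective keystream is 98 eb b1 d7 a1 9c e9 b9 2c 53 cf 98 eb.
byte 0: 251 ^ 152 =  99
byte 1: 132 ^ 235 = 111
byte 2: 223 ^ 177 = 110
byte 3: 177 ^ 215 = 102
byte 4: 200 ^ 161 = 105
byte 5: 251 ^ 156 = 103
byte 6: 201 ^ 233 =  32
byte 7: 207 ^ 185 = 118
byte 8:  30 ^  44 =  50
byte 9: 125 ^  83 =  46
byte 10: 254 ^ 207 =  49
byte 11: 182 ^ 152 =  46
byte 12: 216 ^ 235 =  51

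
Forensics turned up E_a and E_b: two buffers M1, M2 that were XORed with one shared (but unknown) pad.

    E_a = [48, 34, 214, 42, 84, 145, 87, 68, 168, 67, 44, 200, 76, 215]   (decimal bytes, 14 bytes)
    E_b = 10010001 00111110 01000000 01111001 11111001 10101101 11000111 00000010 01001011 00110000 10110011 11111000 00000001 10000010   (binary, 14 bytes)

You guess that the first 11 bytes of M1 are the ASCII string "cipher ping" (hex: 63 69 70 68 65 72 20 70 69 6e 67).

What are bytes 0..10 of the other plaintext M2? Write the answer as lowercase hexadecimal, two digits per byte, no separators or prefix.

First, E_a ⊕ E_b = (M1 ⊕ K) ⊕ (M2 ⊕ K) = M1 ⊕ M2, so the key drops out. Then M2 = (M1 ⊕ M2) ⊕ M1 over the first 11 bytes.
byte 0: (30 ^ 91) ^ 63 = a1 ^ 63 = c2
byte 1: (22 ^ 3e) ^ 69 = 1c ^ 69 = 75
byte 2: (d6 ^ 40) ^ 70 = 96 ^ 70 = e6
byte 3: (2a ^ 79) ^ 68 = 53 ^ 68 = 3b
byte 4: (54 ^ f9) ^ 65 = ad ^ 65 = c8
byte 5: (91 ^ ad) ^ 72 = 3c ^ 72 = 4e
byte 6: (57 ^ c7) ^ 20 = 90 ^ 20 = b0
byte 7: (44 ^ 02) ^ 70 = 46 ^ 70 = 36
byte 8: (a8 ^ 4b) ^ 69 = e3 ^ 69 = 8a
byte 9: (43 ^ 30) ^ 6e = 73 ^ 6e = 1d
byte 10: (2c ^ b3) ^ 67 = 9f ^ 67 = f8

c275e63bc84eb0368a1df8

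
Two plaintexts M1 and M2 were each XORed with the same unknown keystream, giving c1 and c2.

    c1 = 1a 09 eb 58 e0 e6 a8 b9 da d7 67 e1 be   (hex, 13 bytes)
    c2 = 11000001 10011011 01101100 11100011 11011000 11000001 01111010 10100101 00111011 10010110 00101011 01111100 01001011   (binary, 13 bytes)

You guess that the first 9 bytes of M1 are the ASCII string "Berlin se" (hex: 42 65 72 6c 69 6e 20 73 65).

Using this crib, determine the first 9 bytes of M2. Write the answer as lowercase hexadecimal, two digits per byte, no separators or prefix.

First, c1 ⊕ c2 = (M1 ⊕ K) ⊕ (M2 ⊕ K) = M1 ⊕ M2, so the key drops out. Then M2 = (M1 ⊕ M2) ⊕ M1 over the first 9 bytes.
byte 0: (1a XOR c1) XOR 42 = db XOR 42 = 99
byte 1: (09 XOR 9b) XOR 65 = 92 XOR 65 = f7
byte 2: (eb XOR 6c) XOR 72 = 87 XOR 72 = f5
byte 3: (58 XOR e3) XOR 6c = bb XOR 6c = d7
byte 4: (e0 XOR d8) XOR 69 = 38 XOR 69 = 51
byte 5: (e6 XOR c1) XOR 6e = 27 XOR 6e = 49
byte 6: (a8 XOR 7a) XOR 20 = d2 XOR 20 = f2
byte 7: (b9 XOR a5) XOR 73 = 1c XOR 73 = 6f
byte 8: (da XOR 3b) XOR 65 = e1 XOR 65 = 84

99f7f5d75149f26f84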